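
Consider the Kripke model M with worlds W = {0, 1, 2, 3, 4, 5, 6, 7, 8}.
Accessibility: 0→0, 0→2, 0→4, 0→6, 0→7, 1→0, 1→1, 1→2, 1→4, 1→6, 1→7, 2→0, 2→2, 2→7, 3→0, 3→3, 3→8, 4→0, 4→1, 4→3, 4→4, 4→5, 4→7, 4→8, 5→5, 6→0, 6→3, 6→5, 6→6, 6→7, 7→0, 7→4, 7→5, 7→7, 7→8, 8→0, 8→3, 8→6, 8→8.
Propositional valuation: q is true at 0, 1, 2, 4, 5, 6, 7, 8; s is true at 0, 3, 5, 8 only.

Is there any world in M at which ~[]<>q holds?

Let φ = ~[]<>q. Evaluate φ at each world:
  0 (successors {0, 2, 4, 6, 7}): φ is false.
  1 (successors {0, 1, 2, 4, 6, 7}): φ is false.
  2 (successors {0, 2, 7}): φ is false.
  3 (successors {0, 3, 8}): φ is false.
  4 (successors {0, 1, 3, 4, 5, 7, 8}): φ is false.
  5 (successors {5}): φ is false.
  6 (successors {0, 3, 5, 6, 7}): φ is false.
  7 (successors {0, 4, 5, 7, 8}): φ is false.
  8 (successors {0, 3, 6, 8}): φ is false.
For instance, at 4:
  At 4: []<>q is true, so ~[]<>q is false.
    At 4: []<>q requires <>q at every successor {0, 1, 3, 4, 5, 7, 8}.
      At 0: <>q is true.
      At 1: <>q is true.
      At 3: <>q is true.
      At 4: <>q is true.
      At 5: <>q is true.
      At 7: <>q is true.
      At 8: <>q is true.
    So []<>q is true at 4.

No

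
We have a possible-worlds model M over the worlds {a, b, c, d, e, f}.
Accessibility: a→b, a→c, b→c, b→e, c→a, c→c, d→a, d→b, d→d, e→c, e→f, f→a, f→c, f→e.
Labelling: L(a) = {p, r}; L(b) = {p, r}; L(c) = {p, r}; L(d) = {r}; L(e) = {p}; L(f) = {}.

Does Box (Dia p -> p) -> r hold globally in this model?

Let φ = Box (Dia p -> p) -> r. Evaluate φ at each world:
  a (successors {b, c}): φ is true.
  b (successors {c, e}): φ is true.
  c (successors {a, c}): φ is true.
  d (successors {a, b, d}): φ is true.
  e (successors {c, f}): φ is true.
  f (successors {a, c, e}): φ is false.
Detail at f (counterexample):
  At f: Box (Dia p -> p) is true, r is false, so Box (Dia p -> p) -> r is false.
    At f: Box (Dia p -> p) requires Dia p -> p at every successor {a, c, e}.
      At a: Dia p -> p is true.
      At c: Dia p -> p is true.
      At e: Dia p -> p is true.
    So Box (Dia p -> p) is true at f.

No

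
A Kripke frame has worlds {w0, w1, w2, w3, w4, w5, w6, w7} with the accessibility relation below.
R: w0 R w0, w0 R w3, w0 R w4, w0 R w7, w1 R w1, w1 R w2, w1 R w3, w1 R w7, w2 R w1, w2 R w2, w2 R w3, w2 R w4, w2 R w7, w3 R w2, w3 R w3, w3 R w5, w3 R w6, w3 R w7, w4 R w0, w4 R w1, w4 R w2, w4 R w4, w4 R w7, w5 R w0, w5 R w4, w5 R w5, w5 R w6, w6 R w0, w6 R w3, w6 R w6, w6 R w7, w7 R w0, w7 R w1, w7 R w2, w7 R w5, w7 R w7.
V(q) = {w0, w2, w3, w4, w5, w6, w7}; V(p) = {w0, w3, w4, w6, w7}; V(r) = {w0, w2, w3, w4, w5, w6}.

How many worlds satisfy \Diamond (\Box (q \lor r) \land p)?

8

Let φ = \Diamond (\Box (q \lor r) \land p). Evaluate φ at each world:
  w0 (successors {w0, w3, w4, w7}): φ is true.
  w1 (successors {w1, w2, w3, w7}): φ is true.
  w2 (successors {w1, w2, w3, w4, w7}): φ is true.
  w3 (successors {w2, w3, w5, w6, w7}): φ is true.
  w4 (successors {w0, w1, w2, w4, w7}): φ is true.
  w5 (successors {w0, w4, w5, w6}): φ is true.
  w6 (successors {w0, w3, w6, w7}): φ is true.
  w7 (successors {w0, w1, w2, w5, w7}): φ is true.
For instance, at w4:
  At w4: \Diamond (\Box (q \lor r) \land p) requires \Box (q \lor r) \land p at some successor in {w0, w1, w2, w4, w7}.
    \Box (q \lor r) \land p holds at w0, so \Diamond (\Box (q \lor r) \land p) is true at w4.
      At w0: \Box (q \lor r) is true, p is true, so \Box (q \lor r) \land p is true.
Satisfying worlds: {w0, w1, w2, w3, w4, w5, w6, w7}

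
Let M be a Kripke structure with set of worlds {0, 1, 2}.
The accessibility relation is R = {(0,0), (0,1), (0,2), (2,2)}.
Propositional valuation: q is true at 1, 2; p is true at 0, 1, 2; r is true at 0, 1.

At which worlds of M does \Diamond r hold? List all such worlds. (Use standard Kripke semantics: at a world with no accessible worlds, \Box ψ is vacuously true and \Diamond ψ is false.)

0

Let φ = \Diamond r. Evaluate φ at each world:
  0 (successors {0, 1, 2}): φ is true.
  1 (successors ∅): φ is false.
  2 (successors {2}): φ is false.
For instance, at 2:
  At 2: \Diamond r requires r at some successor in {2}.
    At 2: r is false.
  So \Diamond r is false at 2.
Satisfying worlds: {0}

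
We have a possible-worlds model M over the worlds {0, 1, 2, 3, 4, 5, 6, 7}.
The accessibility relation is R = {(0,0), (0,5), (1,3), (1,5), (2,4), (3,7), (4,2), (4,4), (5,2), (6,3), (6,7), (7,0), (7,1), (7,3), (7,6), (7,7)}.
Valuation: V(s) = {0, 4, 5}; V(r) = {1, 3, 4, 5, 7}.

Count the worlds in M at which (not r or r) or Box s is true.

Let φ = (not r or r) or Box s. Evaluate φ at each world:
  0 (successors {0, 5}): φ is true.
  1 (successors {3, 5}): φ is true.
  2 (successors {4}): φ is true.
  3 (successors {7}): φ is true.
  4 (successors {2, 4}): φ is true.
  5 (successors {2}): φ is true.
  6 (successors {3, 7}): φ is true.
  7 (successors {0, 1, 3, 6, 7}): φ is true.
For instance, at 6:
  At 6: not r or r is true, Box s is false, so (not r or r) or Box s is true.
    At 6: Box s requires s at every successor {3, 7}.
      s fails at 3, so Box s is false at 6.
Satisfying worlds: {0, 1, 2, 3, 4, 5, 6, 7}

8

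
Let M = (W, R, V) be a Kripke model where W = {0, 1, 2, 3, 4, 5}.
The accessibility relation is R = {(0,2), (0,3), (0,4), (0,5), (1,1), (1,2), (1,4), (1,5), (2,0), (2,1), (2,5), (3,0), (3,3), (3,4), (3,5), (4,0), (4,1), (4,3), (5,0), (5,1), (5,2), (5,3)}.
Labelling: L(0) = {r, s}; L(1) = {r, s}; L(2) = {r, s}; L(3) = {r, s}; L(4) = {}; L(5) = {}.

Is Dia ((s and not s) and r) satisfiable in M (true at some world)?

No

Let φ = Dia ((s and not s) and r). Evaluate φ at each world:
  0 (successors {2, 3, 4, 5}): φ is false.
  1 (successors {1, 2, 4, 5}): φ is false.
  2 (successors {0, 1, 5}): φ is false.
  3 (successors {0, 3, 4, 5}): φ is false.
  4 (successors {0, 1, 3}): φ is false.
  5 (successors {0, 1, 2, 3}): φ is false.
For instance, at 4:
  At 4: Dia ((s and not s) and r) requires (s and not s) and r at some successor in {0, 1, 3}.
    At 0: (s and not s) and r is false.
    At 1: (s and not s) and r is false.
    At 3: (s and not s) and r is false.
  So Dia ((s and not s) and r) is false at 4.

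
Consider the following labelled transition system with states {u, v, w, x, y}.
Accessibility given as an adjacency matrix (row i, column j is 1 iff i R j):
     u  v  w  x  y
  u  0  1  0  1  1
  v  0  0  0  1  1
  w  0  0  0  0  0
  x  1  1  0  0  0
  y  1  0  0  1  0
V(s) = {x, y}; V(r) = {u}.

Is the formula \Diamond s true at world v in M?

Recall that \Diamond ψ holds at a world iff ψ holds at some accessible world.
At v: \Diamond s requires s at some successor in {x, y}.
  s holds at x, so \Diamond s is true at v.

Yes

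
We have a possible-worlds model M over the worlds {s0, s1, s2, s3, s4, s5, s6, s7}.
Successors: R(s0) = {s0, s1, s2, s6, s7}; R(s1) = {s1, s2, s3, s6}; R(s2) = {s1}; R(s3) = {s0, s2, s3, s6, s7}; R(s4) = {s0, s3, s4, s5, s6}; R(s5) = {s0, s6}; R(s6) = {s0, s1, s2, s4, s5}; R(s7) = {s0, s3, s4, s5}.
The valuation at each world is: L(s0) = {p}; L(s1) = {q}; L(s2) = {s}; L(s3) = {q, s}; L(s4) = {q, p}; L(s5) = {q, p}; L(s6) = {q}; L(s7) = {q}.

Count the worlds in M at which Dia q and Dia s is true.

6

Let φ = Dia q and Dia s. Evaluate φ at each world:
  s0 (successors {s0, s1, s2, s6, s7}): φ is true.
  s1 (successors {s1, s2, s3, s6}): φ is true.
  s2 (successors {s1}): φ is false.
  s3 (successors {s0, s2, s3, s6, s7}): φ is true.
  s4 (successors {s0, s3, s4, s5, s6}): φ is true.
  s5 (successors {s0, s6}): φ is false.
  s6 (successors {s0, s1, s2, s4, s5}): φ is true.
  s7 (successors {s0, s3, s4, s5}): φ is true.
For instance, at s1:
  At s1: Dia q is true, Dia s is true, so Dia q and Dia s is true.
    At s1: Dia q requires q at some successor in {s1, s2, s3, s6}.
      q holds at s1, so Dia q is true at s1.
    At s1: Dia s requires s at some successor in {s1, s2, s3, s6}.
      s holds at s2, so Dia s is true at s1.
Satisfying worlds: {s0, s1, s3, s4, s6, s7}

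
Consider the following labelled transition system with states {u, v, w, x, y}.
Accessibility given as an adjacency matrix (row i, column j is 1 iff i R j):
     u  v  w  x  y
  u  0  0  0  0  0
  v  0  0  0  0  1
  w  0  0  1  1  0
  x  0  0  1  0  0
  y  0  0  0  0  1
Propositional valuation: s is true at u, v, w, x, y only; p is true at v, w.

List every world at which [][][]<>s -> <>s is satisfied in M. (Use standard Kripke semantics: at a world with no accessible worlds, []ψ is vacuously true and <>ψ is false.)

v, w, x, y

Recall that []ψ holds at a world iff ψ holds at every accessible world, and <>ψ holds iff ψ holds at some accessible world.
Let φ = [][][]<>s -> <>s. Evaluate φ at each world:
  u (successors ∅): φ is false.
  v (successors {y}): φ is true.
  w (successors {w, x}): φ is true.
  x (successors {w}): φ is true.
  y (successors {y}): φ is true.
For instance, at v:
  At v: [][][]<>s is true, <>s is true, so [][][]<>s -> <>s is true.
    At v: [][][]<>s requires [][]<>s at every successor {y}.
      At y: [][]<>s is true.
    So [][][]<>s is true at v.
    At v: <>s requires s at some successor in {y}.
      s holds at y, so <>s is true at v.
Satisfying worlds: {v, w, x, y}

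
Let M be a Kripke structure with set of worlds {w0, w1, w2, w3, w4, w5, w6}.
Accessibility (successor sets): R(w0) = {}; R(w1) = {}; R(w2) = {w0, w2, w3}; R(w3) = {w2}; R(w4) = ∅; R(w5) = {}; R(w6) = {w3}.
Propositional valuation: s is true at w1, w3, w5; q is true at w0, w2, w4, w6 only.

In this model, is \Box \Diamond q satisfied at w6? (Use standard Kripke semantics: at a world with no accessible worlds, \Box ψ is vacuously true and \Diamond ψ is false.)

At w6: \Box \Diamond q requires \Diamond q at every successor {w3}.
    At w3: \Diamond q requires q at some successor in {w2}.
      q holds at w2, so \Diamond q is true at w3.
So \Box \Diamond q is true at w6.

Yes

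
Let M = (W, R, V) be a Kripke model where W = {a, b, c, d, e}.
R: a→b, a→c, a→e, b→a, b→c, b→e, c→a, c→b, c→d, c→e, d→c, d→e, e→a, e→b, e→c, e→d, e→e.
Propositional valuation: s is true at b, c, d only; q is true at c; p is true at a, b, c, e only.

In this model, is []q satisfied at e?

No

Recall that []ψ holds at a world iff ψ holds at every accessible world, and <>ψ holds iff ψ holds at some accessible world.
At e: []q requires q at every successor {a, b, c, d, e}.
  q fails at a, so []q is false at e.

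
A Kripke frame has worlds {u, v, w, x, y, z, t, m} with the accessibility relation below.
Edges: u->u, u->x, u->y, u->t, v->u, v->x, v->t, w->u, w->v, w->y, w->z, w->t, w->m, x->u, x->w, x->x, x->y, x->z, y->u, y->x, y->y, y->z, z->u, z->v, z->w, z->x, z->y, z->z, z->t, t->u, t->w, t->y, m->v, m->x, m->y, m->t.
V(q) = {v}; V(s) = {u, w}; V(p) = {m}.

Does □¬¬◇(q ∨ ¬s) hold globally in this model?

Yes

Let φ = □¬¬◇(q ∨ ¬s). Evaluate φ at each world:
  u (successors {u, x, y, t}): φ is true.
  v (successors {u, x, t}): φ is true.
  w (successors {u, v, y, z, t, m}): φ is true.
  x (successors {u, w, x, y, z}): φ is true.
  y (successors {u, x, y, z}): φ is true.
  z (successors {u, v, w, x, y, z, t}): φ is true.
  t (successors {u, w, y}): φ is true.
  m (successors {v, x, y, t}): φ is true.
For instance, at t:
  At t: □¬¬◇(q ∨ ¬s) requires ¬¬◇(q ∨ ¬s) at every successor {u, w, y}.
      At u: ¬◇(q ∨ ¬s) is false, so ¬¬◇(q ∨ ¬s) is true.
      At w: ¬◇(q ∨ ¬s) is false, so ¬¬◇(q ∨ ¬s) is true.
      At y: ¬◇(q ∨ ¬s) is false, so ¬¬◇(q ∨ ¬s) is true.
  So □¬¬◇(q ∨ ¬s) is true at t.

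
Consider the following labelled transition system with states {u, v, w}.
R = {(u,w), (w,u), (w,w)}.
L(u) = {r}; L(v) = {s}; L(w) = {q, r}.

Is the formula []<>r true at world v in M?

Yes

At v: no accessible worlds, so []<>r holds vacuously.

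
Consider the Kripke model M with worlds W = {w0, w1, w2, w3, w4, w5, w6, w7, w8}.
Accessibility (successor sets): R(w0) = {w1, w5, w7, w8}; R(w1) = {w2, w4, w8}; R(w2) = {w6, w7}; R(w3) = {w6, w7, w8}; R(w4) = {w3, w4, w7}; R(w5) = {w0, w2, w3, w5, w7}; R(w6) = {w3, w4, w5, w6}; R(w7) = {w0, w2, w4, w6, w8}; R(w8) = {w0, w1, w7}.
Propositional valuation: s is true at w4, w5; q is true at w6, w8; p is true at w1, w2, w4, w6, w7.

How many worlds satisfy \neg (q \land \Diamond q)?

Recall that \Diamond ψ holds at a world iff ψ holds at some accessible world.
Let φ = \neg (q \land \Diamond q). Evaluate φ at each world:
  w0 (successors {w1, w5, w7, w8}): φ is true.
  w1 (successors {w2, w4, w8}): φ is true.
  w2 (successors {w6, w7}): φ is true.
  w3 (successors {w6, w7, w8}): φ is true.
  w4 (successors {w3, w4, w7}): φ is true.
  w5 (successors {w0, w2, w3, w5, w7}): φ is true.
  w6 (successors {w3, w4, w5, w6}): φ is false.
  w7 (successors {w0, w2, w4, w6, w8}): φ is true.
  w8 (successors {w0, w1, w7}): φ is true.
For instance, at w6:
  At w6: q \land \Diamond q is true, so \neg (q \land \Diamond q) is false.
    At w6: q is true, \Diamond q is true, so q \land \Diamond q is true.
      At w6: \Diamond q requires q at some successor in {w3, w4, w5, w6}.
        q holds at w6, so \Diamond q is true at w6.
Satisfying worlds: {w0, w1, w2, w3, w4, w5, w7, w8}

8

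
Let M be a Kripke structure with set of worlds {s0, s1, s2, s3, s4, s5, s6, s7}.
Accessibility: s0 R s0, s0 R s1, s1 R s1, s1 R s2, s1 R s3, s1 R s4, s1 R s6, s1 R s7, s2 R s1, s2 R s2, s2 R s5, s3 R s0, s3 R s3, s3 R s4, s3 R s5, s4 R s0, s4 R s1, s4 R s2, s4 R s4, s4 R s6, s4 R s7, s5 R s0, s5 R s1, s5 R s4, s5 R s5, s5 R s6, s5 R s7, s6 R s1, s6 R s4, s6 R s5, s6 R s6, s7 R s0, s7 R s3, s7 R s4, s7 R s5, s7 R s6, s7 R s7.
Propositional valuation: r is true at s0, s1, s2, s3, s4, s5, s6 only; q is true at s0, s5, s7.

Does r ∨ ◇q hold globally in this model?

Yes

Let φ = r ∨ ◇q. Evaluate φ at each world:
  s0 (successors {s0, s1}): φ is true.
  s1 (successors {s1, s2, s3, s4, s6, s7}): φ is true.
  s2 (successors {s1, s2, s5}): φ is true.
  s3 (successors {s0, s3, s4, s5}): φ is true.
  s4 (successors {s0, s1, s2, s4, s6, s7}): φ is true.
  s5 (successors {s0, s1, s4, s5, s6, s7}): φ is true.
  s6 (successors {s1, s4, s5, s6}): φ is true.
  s7 (successors {s0, s3, s4, s5, s6, s7}): φ is true.
For instance, at s1:
  At s1: r is true, ◇q is true, so r ∨ ◇q is true.
    At s1: ◇q requires q at some successor in {s1, s2, s3, s4, s6, s7}.
      q holds at s7, so ◇q is true at s1.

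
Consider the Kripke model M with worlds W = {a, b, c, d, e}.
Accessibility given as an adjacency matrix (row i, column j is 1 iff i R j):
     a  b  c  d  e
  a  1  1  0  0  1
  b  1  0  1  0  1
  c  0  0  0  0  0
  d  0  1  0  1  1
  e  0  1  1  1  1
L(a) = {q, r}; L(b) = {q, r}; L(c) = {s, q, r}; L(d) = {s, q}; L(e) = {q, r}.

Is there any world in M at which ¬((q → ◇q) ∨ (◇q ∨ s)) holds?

No

Recall that ◇ψ holds at a world iff ψ holds at some accessible world.
Let φ = ¬((q → ◇q) ∨ (◇q ∨ s)). Evaluate φ at each world:
  a (successors {a, b, e}): φ is false.
  b (successors {a, c, e}): φ is false.
  c (successors ∅): φ is false.
  d (successors {b, d, e}): φ is false.
  e (successors {b, c, d, e}): φ is false.
For instance, at d:
  At d: (q → ◇q) ∨ (◇q ∨ s) is true, so ¬((q → ◇q) ∨ (◇q ∨ s)) is false.
    At d: q → ◇q is true, ◇q ∨ s is true, so (q → ◇q) ∨ (◇q ∨ s) is true.
      At d: q is true, ◇q is true, so q → ◇q is true.
      At d: ◇q is true, s is true, so ◇q ∨ s is true.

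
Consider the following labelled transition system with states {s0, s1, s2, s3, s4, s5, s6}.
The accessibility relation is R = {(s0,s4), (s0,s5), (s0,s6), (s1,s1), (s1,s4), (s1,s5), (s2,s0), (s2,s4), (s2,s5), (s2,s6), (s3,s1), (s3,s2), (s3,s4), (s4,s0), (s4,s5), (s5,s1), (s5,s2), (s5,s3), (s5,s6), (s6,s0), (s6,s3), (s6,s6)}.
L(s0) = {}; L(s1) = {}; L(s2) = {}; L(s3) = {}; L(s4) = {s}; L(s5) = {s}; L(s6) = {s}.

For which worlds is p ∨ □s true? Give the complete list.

Let φ = p ∨ □s. Evaluate φ at each world:
  s0 (successors {s4, s5, s6}): φ is true.
  s1 (successors {s1, s4, s5}): φ is false.
  s2 (successors {s0, s4, s5, s6}): φ is false.
  s3 (successors {s1, s2, s4}): φ is false.
  s4 (successors {s0, s5}): φ is false.
  s5 (successors {s1, s2, s3, s6}): φ is false.
  s6 (successors {s0, s3, s6}): φ is false.
For instance, at s2:
  At s2: p is false, □s is false, so p ∨ □s is false.
    At s2: □s requires s at every successor {s0, s4, s5, s6}.
      s fails at s0, so □s is false at s2.
Satisfying worlds: {s0}

s0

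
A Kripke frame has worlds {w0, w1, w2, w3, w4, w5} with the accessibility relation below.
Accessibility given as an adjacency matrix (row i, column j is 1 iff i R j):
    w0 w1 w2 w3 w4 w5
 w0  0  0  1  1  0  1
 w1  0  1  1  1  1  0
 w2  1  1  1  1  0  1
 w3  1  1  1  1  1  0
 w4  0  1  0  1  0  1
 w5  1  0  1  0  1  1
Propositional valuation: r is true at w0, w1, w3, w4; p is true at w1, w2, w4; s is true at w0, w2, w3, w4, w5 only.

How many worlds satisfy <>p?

Let φ = <>p. Evaluate φ at each world:
  w0 (successors {w2, w3, w5}): φ is true.
  w1 (successors {w1, w2, w3, w4}): φ is true.
  w2 (successors {w0, w1, w2, w3, w5}): φ is true.
  w3 (successors {w0, w1, w2, w3, w4}): φ is true.
  w4 (successors {w1, w3, w5}): φ is true.
  w5 (successors {w0, w2, w4, w5}): φ is true.
For instance, at w2:
  At w2: <>p requires p at some successor in {w0, w1, w2, w3, w5}.
    p holds at w1, so <>p is true at w2.
Satisfying worlds: {w0, w1, w2, w3, w4, w5}

6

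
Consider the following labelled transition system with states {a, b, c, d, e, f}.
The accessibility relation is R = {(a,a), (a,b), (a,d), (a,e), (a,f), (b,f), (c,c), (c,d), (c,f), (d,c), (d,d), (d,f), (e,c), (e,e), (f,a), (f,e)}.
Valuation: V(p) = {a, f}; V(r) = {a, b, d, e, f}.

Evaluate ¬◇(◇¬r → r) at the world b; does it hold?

No

At b: ◇(◇¬r → r) is true, so ¬◇(◇¬r → r) is false.
  At b: ◇(◇¬r → r) requires ◇¬r → r at some successor in {f}.
    ◇¬r → r holds at f, so ◇(◇¬r → r) is true at b.
      At f: ◇¬r is false, r is true, so ◇¬r → r is true.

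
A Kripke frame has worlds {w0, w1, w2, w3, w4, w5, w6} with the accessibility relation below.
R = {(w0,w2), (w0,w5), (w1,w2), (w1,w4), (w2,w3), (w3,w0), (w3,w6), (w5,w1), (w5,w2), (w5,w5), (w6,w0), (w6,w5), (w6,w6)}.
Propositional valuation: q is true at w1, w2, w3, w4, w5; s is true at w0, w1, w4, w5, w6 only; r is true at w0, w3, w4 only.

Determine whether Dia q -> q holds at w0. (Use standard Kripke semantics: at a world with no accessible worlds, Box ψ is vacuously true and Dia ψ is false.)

At w0: Dia q is true, q is false, so Dia q -> q is false.
  At w0: Dia q requires q at some successor in {w2, w5}.
    q holds at w2, so Dia q is true at w0.

No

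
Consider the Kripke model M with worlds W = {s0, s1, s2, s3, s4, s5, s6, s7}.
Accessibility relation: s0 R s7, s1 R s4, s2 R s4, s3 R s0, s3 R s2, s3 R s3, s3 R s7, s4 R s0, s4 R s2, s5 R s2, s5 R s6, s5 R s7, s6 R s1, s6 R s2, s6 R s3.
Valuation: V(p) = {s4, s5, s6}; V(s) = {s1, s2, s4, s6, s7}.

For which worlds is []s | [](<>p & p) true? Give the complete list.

Let φ = []s | [](<>p & p). Evaluate φ at each world:
  s0 (successors {s7}): φ is true.
  s1 (successors {s4}): φ is true.
  s2 (successors {s4}): φ is true.
  s3 (successors {s0, s2, s3, s7}): φ is false.
  s4 (successors {s0, s2}): φ is false.
  s5 (successors {s2, s6, s7}): φ is true.
  s6 (successors {s1, s2, s3}): φ is false.
  s7 (successors ∅): φ is true.
For instance, at s5:
  At s5: []s is true, [](<>p & p) is false, so []s | [](<>p & p) is true.
    At s5: []s requires s at every successor {s2, s6, s7}.
      At s2: s is true.
      At s6: s is true.
      At s7: s is true.
    So []s is true at s5.
    At s5: [](<>p & p) requires <>p & p at every successor {s2, s6, s7}.
      <>p & p fails at s2, so [](<>p & p) is false at s5.
Satisfying worlds: {s0, s1, s2, s5, s7}

s0, s1, s2, s5, s7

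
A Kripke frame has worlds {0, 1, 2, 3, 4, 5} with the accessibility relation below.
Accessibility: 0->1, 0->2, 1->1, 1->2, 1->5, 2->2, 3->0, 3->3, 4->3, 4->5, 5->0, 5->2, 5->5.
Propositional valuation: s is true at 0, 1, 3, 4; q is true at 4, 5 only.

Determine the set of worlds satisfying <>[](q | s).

3, 4

Let φ = <>[](q | s). Evaluate φ at each world:
  0 (successors {1, 2}): φ is false.
  1 (successors {1, 2, 5}): φ is false.
  2 (successors {2}): φ is false.
  3 (successors {0, 3}): φ is true.
  4 (successors {3, 5}): φ is true.
  5 (successors {0, 2, 5}): φ is false.
For instance, at 5:
  At 5: <>[](q | s) requires [](q | s) at some successor in {0, 2, 5}.
    At 0: [](q | s) is false.
    At 2: [](q | s) is false.
    At 5: [](q | s) is false.
  So <>[](q | s) is false at 5.
Satisfying worlds: {3, 4}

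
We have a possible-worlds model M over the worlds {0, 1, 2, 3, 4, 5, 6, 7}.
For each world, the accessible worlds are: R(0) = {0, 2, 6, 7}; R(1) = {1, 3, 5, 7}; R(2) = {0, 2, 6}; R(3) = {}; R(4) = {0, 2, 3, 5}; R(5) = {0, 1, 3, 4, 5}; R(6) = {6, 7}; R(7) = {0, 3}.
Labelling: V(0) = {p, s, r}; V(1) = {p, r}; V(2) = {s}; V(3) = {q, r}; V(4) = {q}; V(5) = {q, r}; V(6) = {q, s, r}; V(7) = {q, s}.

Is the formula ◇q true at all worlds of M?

No

Let φ = ◇q. Evaluate φ at each world:
  0 (successors {0, 2, 6, 7}): φ is true.
  1 (successors {1, 3, 5, 7}): φ is true.
  2 (successors {0, 2, 6}): φ is true.
  3 (successors ∅): φ is false.
  4 (successors {0, 2, 3, 5}): φ is true.
  5 (successors {0, 1, 3, 4, 5}): φ is true.
  6 (successors {6, 7}): φ is true.
  7 (successors {0, 3}): φ is true.
Detail at 3 (counterexample):
  At 3: no accessible worlds, so ◇q is false.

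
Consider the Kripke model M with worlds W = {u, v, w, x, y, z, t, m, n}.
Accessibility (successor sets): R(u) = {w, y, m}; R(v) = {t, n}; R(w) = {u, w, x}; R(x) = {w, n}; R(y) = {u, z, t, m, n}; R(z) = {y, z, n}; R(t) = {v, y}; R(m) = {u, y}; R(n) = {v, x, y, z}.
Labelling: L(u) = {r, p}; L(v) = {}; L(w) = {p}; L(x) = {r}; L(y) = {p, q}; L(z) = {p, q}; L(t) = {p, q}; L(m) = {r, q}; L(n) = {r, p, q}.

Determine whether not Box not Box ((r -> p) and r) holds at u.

At u: Box not Box ((r -> p) and r) is true, so not Box not Box ((r -> p) and r) is false.
  At u: Box not Box ((r -> p) and r) requires not Box ((r -> p) and r) at every successor {w, y, m}.
      At w: Box ((r -> p) and r) is false, so not Box ((r -> p) and r) is true.
      At y: Box ((r -> p) and r) is false, so not Box ((r -> p) and r) is true.
      At m: Box ((r -> p) and r) is false, so not Box ((r -> p) and r) is true.
  So Box not Box ((r -> p) and r) is true at u.

No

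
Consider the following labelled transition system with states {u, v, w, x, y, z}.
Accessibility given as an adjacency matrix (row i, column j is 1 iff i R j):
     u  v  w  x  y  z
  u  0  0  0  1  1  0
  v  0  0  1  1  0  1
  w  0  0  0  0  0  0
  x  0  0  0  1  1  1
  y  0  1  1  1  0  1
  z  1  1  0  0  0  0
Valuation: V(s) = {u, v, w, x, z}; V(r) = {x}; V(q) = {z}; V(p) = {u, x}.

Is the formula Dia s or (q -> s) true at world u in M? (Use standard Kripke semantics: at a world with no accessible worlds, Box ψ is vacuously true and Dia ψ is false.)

Yes

At u: Dia s is true, q -> s is true, so Dia s or (q -> s) is true.
  At u: Dia s requires s at some successor in {x, y}.
    s holds at x, so Dia s is true at u.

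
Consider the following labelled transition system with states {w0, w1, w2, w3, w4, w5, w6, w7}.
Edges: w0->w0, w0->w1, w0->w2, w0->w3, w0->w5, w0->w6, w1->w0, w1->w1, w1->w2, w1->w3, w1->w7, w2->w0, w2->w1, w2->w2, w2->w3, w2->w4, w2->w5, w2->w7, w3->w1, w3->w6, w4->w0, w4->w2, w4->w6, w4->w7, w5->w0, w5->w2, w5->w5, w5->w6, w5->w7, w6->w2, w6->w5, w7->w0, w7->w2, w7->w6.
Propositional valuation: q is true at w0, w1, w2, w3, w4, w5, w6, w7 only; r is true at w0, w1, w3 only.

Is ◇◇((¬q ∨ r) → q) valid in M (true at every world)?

Yes

Let φ = ◇◇((¬q ∨ r) → q). Evaluate φ at each world:
  w0 (successors {w0, w1, w2, w3, w5, w6}): φ is true.
  w1 (successors {w0, w1, w2, w3, w7}): φ is true.
  w2 (successors {w0, w1, w2, w3, w4, w5, w7}): φ is true.
  w3 (successors {w1, w6}): φ is true.
  w4 (successors {w0, w2, w6, w7}): φ is true.
  w5 (successors {w0, w2, w5, w6, w7}): φ is true.
  w6 (successors {w2, w5}): φ is true.
  w7 (successors {w0, w2, w6}): φ is true.
For instance, at w6:
  At w6: ◇◇((¬q ∨ r) → q) requires ◇((¬q ∨ r) → q) at some successor in {w2, w5}.
    ◇((¬q ∨ r) → q) holds at w2, so ◇◇((¬q ∨ r) → q) is true at w6.
      At w2: ◇((¬q ∨ r) → q) requires (¬q ∨ r) → q at some successor in {w0, w1, w2, w3, w4, w5, w7}.
        (¬q ∨ r) → q holds at w0, so ◇((¬q ∨ r) → q) is true at w2.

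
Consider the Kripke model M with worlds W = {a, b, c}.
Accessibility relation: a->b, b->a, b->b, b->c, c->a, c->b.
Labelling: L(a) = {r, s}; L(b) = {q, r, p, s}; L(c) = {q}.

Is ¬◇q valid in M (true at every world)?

No

Let φ = ¬◇q. Evaluate φ at each world:
  a (successors {b}): φ is false.
  b (successors {a, b, c}): φ is false.
  c (successors {a, b}): φ is false.
Detail at a (counterexample):
  At a: ◇q is true, so ¬◇q is false.
    At a: ◇q requires q at some successor in {b}.
      q holds at b, so ◇q is true at a.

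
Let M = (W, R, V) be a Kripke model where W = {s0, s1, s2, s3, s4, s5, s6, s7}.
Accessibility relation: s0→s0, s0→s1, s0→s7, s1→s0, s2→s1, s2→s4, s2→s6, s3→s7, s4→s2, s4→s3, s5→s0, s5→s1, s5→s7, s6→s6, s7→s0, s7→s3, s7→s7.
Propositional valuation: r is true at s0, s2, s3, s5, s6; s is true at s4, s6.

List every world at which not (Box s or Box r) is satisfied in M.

Let φ = not (Box s or Box r). Evaluate φ at each world:
  s0 (successors {s0, s1, s7}): φ is true.
  s1 (successors {s0}): φ is false.
  s2 (successors {s1, s4, s6}): φ is true.
  s3 (successors {s7}): φ is true.
  s4 (successors {s2, s3}): φ is false.
  s5 (successors {s0, s1, s7}): φ is true.
  s6 (successors {s6}): φ is false.
  s7 (successors {s0, s3, s7}): φ is true.
For instance, at s6:
  At s6: Box s or Box r is true, so not (Box s or Box r) is false.
    At s6: Box s is true, Box r is true, so Box s or Box r is true.
      At s6: Box s requires s at every successor {s6}.
        At s6: s is true.
      So Box s is true at s6.
      At s6: Box r requires r at every successor {s6}.
        At s6: r is true.
      So Box r is true at s6.
Satisfying worlds: {s0, s2, s3, s5, s7}

s0, s2, s3, s5, s7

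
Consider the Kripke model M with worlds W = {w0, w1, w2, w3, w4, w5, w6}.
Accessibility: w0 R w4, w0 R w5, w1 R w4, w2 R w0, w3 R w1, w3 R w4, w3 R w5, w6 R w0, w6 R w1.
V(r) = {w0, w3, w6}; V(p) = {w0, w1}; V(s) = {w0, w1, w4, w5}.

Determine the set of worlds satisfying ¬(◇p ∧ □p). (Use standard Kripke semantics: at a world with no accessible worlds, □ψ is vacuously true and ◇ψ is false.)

Recall that □ψ holds at a world iff ψ holds at every accessible world, and ◇ψ holds iff ψ holds at some accessible world.
Let φ = ¬(◇p ∧ □p). Evaluate φ at each world:
  w0 (successors {w4, w5}): φ is true.
  w1 (successors {w4}): φ is true.
  w2 (successors {w0}): φ is false.
  w3 (successors {w1, w4, w5}): φ is true.
  w4 (successors ∅): φ is true.
  w5 (successors ∅): φ is true.
  w6 (successors {w0, w1}): φ is false.
For instance, at w3:
  At w3: ◇p ∧ □p is false, so ¬(◇p ∧ □p) is true.
    At w3: ◇p is true, □p is false, so ◇p ∧ □p is false.
      At w3: ◇p requires p at some successor in {w1, w4, w5}.
        p holds at w1, so ◇p is true at w3.
      At w3: □p requires p at every successor {w1, w4, w5}.
        p fails at w4, so □p is false at w3.
Satisfying worlds: {w0, w1, w3, w4, w5}

w0, w1, w3, w4, w5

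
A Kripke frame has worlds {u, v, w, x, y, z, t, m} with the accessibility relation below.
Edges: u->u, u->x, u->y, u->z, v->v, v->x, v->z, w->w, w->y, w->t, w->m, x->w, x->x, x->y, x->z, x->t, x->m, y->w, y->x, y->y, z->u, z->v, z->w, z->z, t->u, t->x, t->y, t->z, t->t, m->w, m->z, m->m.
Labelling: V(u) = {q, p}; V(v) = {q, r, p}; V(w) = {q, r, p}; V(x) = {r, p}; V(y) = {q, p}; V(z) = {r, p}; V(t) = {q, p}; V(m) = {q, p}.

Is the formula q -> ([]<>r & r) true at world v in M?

Yes

At v: q is true, []<>r & r is true, so q -> ([]<>r & r) is true.
  At v: []<>r is true, r is true, so []<>r & r is true.
    At v: []<>r requires <>r at every successor {v, x, z}.
      At v: <>r is true.
      At x: <>r is true.
      At z: <>r is true.
    So []<>r is true at v.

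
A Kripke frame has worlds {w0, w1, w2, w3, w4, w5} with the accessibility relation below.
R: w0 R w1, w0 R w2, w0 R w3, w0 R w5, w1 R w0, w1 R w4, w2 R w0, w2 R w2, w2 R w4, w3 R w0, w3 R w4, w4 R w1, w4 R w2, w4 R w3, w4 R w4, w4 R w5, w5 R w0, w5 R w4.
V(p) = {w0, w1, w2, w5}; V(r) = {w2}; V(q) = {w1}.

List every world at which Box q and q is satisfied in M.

Recall that Box ψ holds at a world iff ψ holds at every accessible world, and Dia ψ holds iff ψ holds at some accessible world.
Let φ = Box q and q. Evaluate φ at each world:
  w0 (successors {w1, w2, w3, w5}): φ is false.
  w1 (successors {w0, w4}): φ is false.
  w2 (successors {w0, w2, w4}): φ is false.
  w3 (successors {w0, w4}): φ is false.
  w4 (successors {w1, w2, w3, w4, w5}): φ is false.
  w5 (successors {w0, w4}): φ is false.
For instance, at w3:
  At w3: Box q is false, q is false, so Box q and q is false.
    At w3: Box q requires q at every successor {w0, w4}.
      q fails at w0, so Box q is false at w3.
Satisfying worlds: none.

none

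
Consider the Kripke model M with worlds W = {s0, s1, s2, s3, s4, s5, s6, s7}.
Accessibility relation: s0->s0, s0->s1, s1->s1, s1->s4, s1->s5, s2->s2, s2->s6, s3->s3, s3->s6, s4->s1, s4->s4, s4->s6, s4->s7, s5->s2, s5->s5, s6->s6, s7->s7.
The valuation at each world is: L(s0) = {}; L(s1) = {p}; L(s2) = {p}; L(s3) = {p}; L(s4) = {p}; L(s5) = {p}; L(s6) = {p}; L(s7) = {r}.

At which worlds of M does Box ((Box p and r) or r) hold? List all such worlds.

Recall that Box ψ holds at a world iff ψ holds at every accessible world, and Dia ψ holds iff ψ holds at some accessible world.
Let φ = Box ((Box p and r) or r). Evaluate φ at each world:
  s0 (successors {s0, s1}): φ is false.
  s1 (successors {s1, s4, s5}): φ is false.
  s2 (successors {s2, s6}): φ is false.
  s3 (successors {s3, s6}): φ is false.
  s4 (successors {s1, s4, s6, s7}): φ is false.
  s5 (successors {s2, s5}): φ is false.
  s6 (successors {s6}): φ is false.
  s7 (successors {s7}): φ is true.
For instance, at s3:
  At s3: Box ((Box p and r) or r) requires (Box p and r) or r at every successor {s3, s6}.
    (Box p and r) or r fails at s3, so Box ((Box p and r) or r) is false at s3.
      At s3: Box p and r is false, r is false, so (Box p and r) or r is false.
Satisfying worlds: {s7}

s7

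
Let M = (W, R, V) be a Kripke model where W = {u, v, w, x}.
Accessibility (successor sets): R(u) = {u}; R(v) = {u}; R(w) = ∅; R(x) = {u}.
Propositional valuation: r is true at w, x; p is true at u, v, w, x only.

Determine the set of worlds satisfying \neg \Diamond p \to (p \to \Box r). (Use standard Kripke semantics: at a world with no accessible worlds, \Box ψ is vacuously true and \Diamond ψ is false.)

Let φ = \neg \Diamond p \to (p \to \Box r). Evaluate φ at each world:
  u (successors {u}): φ is true.
  v (successors {u}): φ is true.
  w (successors ∅): φ is true.
  x (successors {u}): φ is true.
For instance, at u:
  At u: \neg \Diamond p is false, p \to \Box r is false, so \neg \Diamond p \to (p \to \Box r) is true.
    At u: \Diamond p is true, so \neg \Diamond p is false.
      At u: \Diamond p requires p at some successor in {u}.
        p holds at u, so \Diamond p is true at u.
    At u: p is true, \Box r is false, so p \to \Box r is false.
      At u: \Box r requires r at every successor {u}.
        r fails at u, so \Box r is false at u.
Satisfying worlds: {u, v, w, x}

u, v, w, x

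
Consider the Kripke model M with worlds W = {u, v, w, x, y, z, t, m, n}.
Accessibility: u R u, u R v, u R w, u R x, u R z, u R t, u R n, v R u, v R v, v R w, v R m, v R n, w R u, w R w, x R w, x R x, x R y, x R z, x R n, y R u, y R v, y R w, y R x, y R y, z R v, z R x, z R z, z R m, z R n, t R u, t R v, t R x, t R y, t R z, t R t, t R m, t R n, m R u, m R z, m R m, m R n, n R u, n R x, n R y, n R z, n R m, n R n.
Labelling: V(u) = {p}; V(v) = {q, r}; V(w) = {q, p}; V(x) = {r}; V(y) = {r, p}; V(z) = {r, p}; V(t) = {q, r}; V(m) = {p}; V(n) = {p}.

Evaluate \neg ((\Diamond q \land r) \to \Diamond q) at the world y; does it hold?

At y: (\Diamond q \land r) \to \Diamond q is true, so \neg ((\Diamond q \land r) \to \Diamond q) is false.
  At y: \Diamond q \land r is true, \Diamond q is true, so (\Diamond q \land r) \to \Diamond q is true.
    At y: \Diamond q is true, r is true, so \Diamond q \land r is true.
      At y: \Diamond q requires q at some successor in {u, v, w, x, y}.
        q holds at v, so \Diamond q is true at y.
    At y: \Diamond q requires q at some successor in {u, v, w, x, y}.
      q holds at v, so \Diamond q is true at y.

No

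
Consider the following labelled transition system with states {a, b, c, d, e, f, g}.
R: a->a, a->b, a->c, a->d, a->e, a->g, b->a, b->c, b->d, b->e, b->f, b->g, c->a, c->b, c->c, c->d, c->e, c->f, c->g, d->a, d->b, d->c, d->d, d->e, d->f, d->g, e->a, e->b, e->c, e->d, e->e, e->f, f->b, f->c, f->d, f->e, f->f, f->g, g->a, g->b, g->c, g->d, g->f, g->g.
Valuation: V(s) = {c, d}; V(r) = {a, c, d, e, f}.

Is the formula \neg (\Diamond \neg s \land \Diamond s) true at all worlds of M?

Let φ = \neg (\Diamond \neg s \land \Diamond s). Evaluate φ at each world:
  a (successors {a, b, c, d, e, g}): φ is false.
  b (successors {a, c, d, e, f, g}): φ is false.
  c (successors {a, b, c, d, e, f, g}): φ is false.
  d (successors {a, b, c, d, e, f, g}): φ is false.
  e (successors {a, b, c, d, e, f}): φ is false.
  f (successors {b, c, d, e, f, g}): φ is false.
  g (successors {a, b, c, d, f, g}): φ is false.
Detail at a (counterexample):
  At a: \Diamond \neg s \land \Diamond s is true, so \neg (\Diamond \neg s \land \Diamond s) is false.
    At a: \Diamond \neg s is true, \Diamond s is true, so \Diamond \neg s \land \Diamond s is true.
      At a: \Diamond \neg s requires \neg s at some successor in {a, b, c, d, e, g}.
        \neg s holds at a, so \Diamond \neg s is true at a.
      At a: \Diamond s requires s at some successor in {a, b, c, d, e, g}.
        s holds at c, so \Diamond s is true at a.

No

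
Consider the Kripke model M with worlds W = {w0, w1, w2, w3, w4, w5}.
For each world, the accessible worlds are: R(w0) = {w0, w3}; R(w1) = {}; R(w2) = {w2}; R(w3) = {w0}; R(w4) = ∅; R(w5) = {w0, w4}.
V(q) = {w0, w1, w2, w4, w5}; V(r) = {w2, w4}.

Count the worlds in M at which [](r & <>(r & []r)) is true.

3

Let φ = [](r & <>(r & []r)). Evaluate φ at each world:
  w0 (successors {w0, w3}): φ is false.
  w1 (successors ∅): φ is true.
  w2 (successors {w2}): φ is true.
  w3 (successors {w0}): φ is false.
  w4 (successors ∅): φ is true.
  w5 (successors {w0, w4}): φ is false.
For instance, at w0:
  At w0: [](r & <>(r & []r)) requires r & <>(r & []r) at every successor {w0, w3}.
    r & <>(r & []r) fails at w0, so [](r & <>(r & []r)) is false at w0.
      At w0: r is false, <>(r & []r) is false, so r & <>(r & []r) is false.
Satisfying worlds: {w1, w2, w4}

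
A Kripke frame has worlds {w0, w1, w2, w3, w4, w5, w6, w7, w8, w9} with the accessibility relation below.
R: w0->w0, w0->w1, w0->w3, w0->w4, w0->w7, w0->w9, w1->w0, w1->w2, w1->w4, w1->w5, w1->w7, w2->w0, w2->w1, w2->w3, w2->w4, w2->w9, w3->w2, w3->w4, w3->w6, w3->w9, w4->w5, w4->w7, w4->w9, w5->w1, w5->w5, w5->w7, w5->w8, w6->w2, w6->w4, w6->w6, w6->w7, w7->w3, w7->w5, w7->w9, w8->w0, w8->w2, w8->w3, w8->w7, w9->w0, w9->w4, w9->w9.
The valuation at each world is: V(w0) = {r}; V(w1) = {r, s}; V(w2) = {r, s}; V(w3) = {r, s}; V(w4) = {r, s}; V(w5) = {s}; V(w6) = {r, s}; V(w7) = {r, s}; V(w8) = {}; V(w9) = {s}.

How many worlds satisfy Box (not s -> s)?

Let φ = Box (not s -> s). Evaluate φ at each world:
  w0 (successors {w0, w1, w3, w4, w7, w9}): φ is false.
  w1 (successors {w0, w2, w4, w5, w7}): φ is false.
  w2 (successors {w0, w1, w3, w4, w9}): φ is false.
  w3 (successors {w2, w4, w6, w9}): φ is true.
  w4 (successors {w5, w7, w9}): φ is true.
  w5 (successors {w1, w5, w7, w8}): φ is false.
  w6 (successors {w2, w4, w6, w7}): φ is true.
  w7 (successors {w3, w5, w9}): φ is true.
  w8 (successors {w0, w2, w3, w7}): φ is false.
  w9 (successors {w0, w4, w9}): φ is false.
For instance, at w9:
  At w9: Box (not s -> s) requires not s -> s at every successor {w0, w4, w9}.
    not s -> s fails at w0, so Box (not s -> s) is false at w9.
Satisfying worlds: {w3, w4, w6, w7}

4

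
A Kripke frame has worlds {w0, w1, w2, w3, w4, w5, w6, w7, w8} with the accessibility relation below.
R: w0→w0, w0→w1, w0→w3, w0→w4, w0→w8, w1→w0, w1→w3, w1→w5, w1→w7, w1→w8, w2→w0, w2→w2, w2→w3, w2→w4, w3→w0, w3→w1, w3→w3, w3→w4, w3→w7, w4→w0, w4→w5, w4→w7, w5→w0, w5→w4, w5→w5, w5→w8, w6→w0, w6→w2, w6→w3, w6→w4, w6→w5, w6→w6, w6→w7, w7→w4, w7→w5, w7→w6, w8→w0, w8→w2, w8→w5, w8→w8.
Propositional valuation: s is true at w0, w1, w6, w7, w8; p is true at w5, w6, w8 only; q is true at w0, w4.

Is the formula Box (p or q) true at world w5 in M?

Yes

At w5: Box (p or q) requires p or q at every successor {w0, w4, w5, w8}.
  At w0: p or q is true.
  At w4: p or q is true.
  At w5: p or q is true.
  At w8: p or q is true.
So Box (p or q) is true at w5.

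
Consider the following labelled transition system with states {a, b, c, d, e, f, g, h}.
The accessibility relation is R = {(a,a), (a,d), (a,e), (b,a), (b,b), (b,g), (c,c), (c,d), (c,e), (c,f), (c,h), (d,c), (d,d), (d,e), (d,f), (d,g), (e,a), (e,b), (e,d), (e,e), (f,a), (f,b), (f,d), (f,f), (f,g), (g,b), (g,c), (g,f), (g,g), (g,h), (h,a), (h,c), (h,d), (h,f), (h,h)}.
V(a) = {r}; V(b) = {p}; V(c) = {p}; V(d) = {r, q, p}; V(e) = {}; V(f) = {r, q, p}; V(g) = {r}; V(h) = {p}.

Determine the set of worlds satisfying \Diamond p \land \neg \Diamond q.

b

Let φ = \Diamond p \land \neg \Diamond q. Evaluate φ at each world:
  a (successors {a, d, e}): φ is false.
  b (successors {a, b, g}): φ is true.
  c (successors {c, d, e, f, h}): φ is false.
  d (successors {c, d, e, f, g}): φ is false.
  e (successors {a, b, d, e}): φ is false.
  f (successors {a, b, d, f, g}): φ is false.
  g (successors {b, c, f, g, h}): φ is false.
  h (successors {a, c, d, f, h}): φ is false.
For instance, at a:
  At a: \Diamond p is true, \neg \Diamond q is false, so \Diamond p \land \neg \Diamond q is false.
    At a: \Diamond p requires p at some successor in {a, d, e}.
      p holds at d, so \Diamond p is true at a.
    At a: \Diamond q is true, so \neg \Diamond q is false.
      At a: \Diamond q requires q at some successor in {a, d, e}.
        q holds at d, so \Diamond q is true at a.
Satisfying worlds: {b}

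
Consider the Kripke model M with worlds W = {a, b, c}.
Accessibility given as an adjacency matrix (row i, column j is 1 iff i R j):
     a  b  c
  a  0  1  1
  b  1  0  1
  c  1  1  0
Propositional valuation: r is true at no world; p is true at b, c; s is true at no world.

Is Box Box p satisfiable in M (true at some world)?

Let φ = Box Box p. Evaluate φ at each world:
  a (successors {b, c}): φ is false.
  b (successors {a, c}): φ is false.
  c (successors {a, b}): φ is false.
For instance, at b:
  At b: Box Box p requires Box p at every successor {a, c}.
    Box p fails at c, so Box Box p is false at b.
      At c: Box p requires p at every successor {a, b}.
        p fails at a, so Box p is false at c.

No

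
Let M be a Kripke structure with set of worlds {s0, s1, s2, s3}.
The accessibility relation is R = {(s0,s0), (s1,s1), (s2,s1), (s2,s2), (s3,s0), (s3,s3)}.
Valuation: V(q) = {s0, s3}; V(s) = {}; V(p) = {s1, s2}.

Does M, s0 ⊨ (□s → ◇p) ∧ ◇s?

At s0: □s → ◇p is true, ◇s is false, so (□s → ◇p) ∧ ◇s is false.
  At s0: □s is false, ◇p is false, so □s → ◇p is true.
    At s0: □s requires s at every successor {s0}.
      s fails at s0, so □s is false at s0.
    At s0: ◇p requires p at some successor in {s0}.
      At s0: p is false.
    So ◇p is false at s0.
  At s0: ◇s requires s at some successor in {s0}.
    At s0: s is false.
  So ◇s is false at s0.

No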